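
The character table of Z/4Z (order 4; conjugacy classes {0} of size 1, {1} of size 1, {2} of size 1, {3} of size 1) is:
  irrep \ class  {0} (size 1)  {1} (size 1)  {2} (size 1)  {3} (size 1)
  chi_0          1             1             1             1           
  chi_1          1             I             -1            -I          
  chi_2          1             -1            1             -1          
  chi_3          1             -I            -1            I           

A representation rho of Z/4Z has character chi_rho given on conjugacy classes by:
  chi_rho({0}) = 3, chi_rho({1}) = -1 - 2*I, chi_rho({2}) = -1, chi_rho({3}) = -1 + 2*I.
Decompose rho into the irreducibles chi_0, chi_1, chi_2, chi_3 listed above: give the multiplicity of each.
Multiplicities: chi_0: 0, chi_1: 0, chi_2: 1, chi_3: 2.

Use <chi_rho, chi> = (1/|G|) sum_C |C| * chi_rho(C) * conj(chi(C)) with |G| = 4 for each irreducible chi in the table:
  <chi_rho, chi_0> = (1/4)[1*(3)*conj(1) + 1*(-1 - 2*I)*conj(1) + 1*(-1)*conj(1) + 1*(-1 + 2*I)*conj(1)]
      = (1/4)[(3) + (-1 - 2*I) + (-1) + (-1 + 2*I)] = 0/4 = 0
  <chi_rho, chi_1> = (1/4)[1*(3)*conj(1) + 1*(-1 - 2*I)*conj(I) + 1*(-1)*conj(-1) + 1*(-1 + 2*I)*conj(-I)]
      = (1/4)[(3) + (-2 + I) + (1) + (-2 - I)] = 0/4 = 0
  <chi_rho, chi_2> = (1/4)[1*(3)*conj(1) + 1*(-1 - 2*I)*conj(-1) + 1*(-1)*conj(1) + 1*(-1 + 2*I)*conj(-1)]
      = (1/4)[(3) + (1 + 2*I) + (-1) + (1 - 2*I)] = 4/4 = 1
  <chi_rho, chi_3> = (1/4)[1*(3)*conj(1) + 1*(-1 - 2*I)*conj(-I) + 1*(-1)*conj(-1) + 1*(-1 + 2*I)*conj(I)]
      = (1/4)[(3) + (2 - I) + (1) + (2 + I)] = 8/4 = 2
(Exp terms are combined using exp(i*s)*conj(exp(i*t)) = exp(i*(s-t)), and sums of them are collapsed using the identity that for every m > 1 the m distinct m-th roots of unity sum to 0, e.g. 1 + exp(2*I*pi/3) + exp(-2*I*pi/3) = 0.)
Dimension check: dim(rho) = sum (mult * dim) = 0*1 + 0*1 + 1*1 + 2*1 = 3 = chi_rho(e) = 3.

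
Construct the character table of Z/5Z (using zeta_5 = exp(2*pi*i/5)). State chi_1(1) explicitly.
Character table of Z/5Z (irreps indexed chi_0,...,chi_4 with chi_k(m) = zeta_5^(k*m), zeta_5 = exp(2*pi*i/5)):
  irrep \ class  {0} (size 1)  {1} (size 1)    {2} (size 1)    {3} (size 1)    {4} (size 1)  
  chi_0          1             1               1               1               1             
  chi_1          1             exp(2*I*pi/5)   exp(4*I*pi/5)   exp(-4*I*pi/5)  exp(-2*I*pi/5)
  chi_2          1             exp(4*I*pi/5)   exp(-2*I*pi/5)  exp(2*I*pi/5)   exp(-4*I*pi/5)
  chi_3          1             exp(-4*I*pi/5)  exp(2*I*pi/5)   exp(-2*I*pi/5)  exp(4*I*pi/5) 
  chi_4          1             exp(-2*I*pi/5)  exp(-4*I*pi/5)  exp(4*I*pi/5)   exp(2*I*pi/5) 

Spot check: chi_1(1) = zeta_5^(1*1) = zeta_5^1 = exp(2*I*pi/5).

Derivation: Z/5Z is abelian, so all 5 irreducible complex representations are 1-dimensional. They are given by chi_k(m) = zeta_5^(k*m) for k = 0,...,4. Row orthogonality: sum_m chi_k(m) conj(chi_l(m)) = 5 * [k = l].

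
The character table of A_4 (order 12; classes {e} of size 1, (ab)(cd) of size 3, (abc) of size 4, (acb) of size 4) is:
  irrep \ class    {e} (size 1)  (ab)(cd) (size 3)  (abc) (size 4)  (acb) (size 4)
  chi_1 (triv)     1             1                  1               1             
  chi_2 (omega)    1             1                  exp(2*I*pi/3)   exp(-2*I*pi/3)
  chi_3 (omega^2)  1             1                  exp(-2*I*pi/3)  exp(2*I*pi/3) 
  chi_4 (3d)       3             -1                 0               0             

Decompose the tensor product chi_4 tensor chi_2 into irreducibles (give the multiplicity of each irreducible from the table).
chi_4 tensor chi_2 = chi_4 (all other irreducibles have multiplicity 0).

Details: The character of a tensor product is the pointwise product (chi_4 * chi_2)(C) = chi_4(C) * chi_2(C):
  {e}: (3)*(1), (ab)(cd): (-1)*(1), (abc): (0)*(exp(2*I*pi/3)), (acb): (0)*(exp(-2*I*pi/3))
so (chi_4 * chi_2) takes values
  {e} -> 3, (ab)(cd) -> -1, (abc) -> 0, (acb) -> 0.
Now take the inner product of this character with each irreducible chi from the table, <chi_4*chi_2, chi> = (1/12) sum_C |C| (chi_4*chi_2)(C) conj(chi(C)):
  <chi_4*chi_2, chi_1> = (1/12)[1*(3)*conj(1) + 3*(-1)*conj(1) + 4*(0)*conj(1) + 4*(0)*conj(1)]
      = (1/12)[(3) + (-3) + (0) + (0)] = 0/12 = 0
  <chi_4*chi_2, chi_2> = (1/12)[1*(3)*conj(1) + 3*(-1)*conj(1) + 4*(0)*conj(exp(2*I*pi/3)) + 4*(0)*conj(exp(-2*I*pi/3))]
      = (1/12)[(3) + (-3) + (0) + (0)] = 0/12 = 0
  <chi_4*chi_2, chi_3> = (1/12)[1*(3)*conj(1) + 3*(-1)*conj(1) + 4*(0)*conj(exp(-2*I*pi/3)) + 4*(0)*conj(exp(2*I*pi/3))]
      = (1/12)[(3) + (-3) + (0) + (0)] = 0/12 = 0
  <chi_4*chi_2, chi_4> = (1/12)[1*(3)*conj(3) + 3*(-1)*conj(-1) + 4*(0)*conj(0) + 4*(0)*conj(0)]
      = (1/12)[(9) + (3) + (0) + (0)] = 12/12 = 1
(Exp terms are combined using exp(i*s)*conj(exp(i*t)) = exp(i*(s-t)), and sums of them are collapsed using the identity that for every m > 1 the m distinct m-th roots of unity sum to 0, e.g. 1 + exp(2*I*pi/3) + exp(-2*I*pi/3) = 0.)
Hence the multiplicities are chi_4: 1. Dimension check: dim(chi_4)*dim(chi_2) = 3*1 = 3 and sum (mult * dim) = 1*3 = 3.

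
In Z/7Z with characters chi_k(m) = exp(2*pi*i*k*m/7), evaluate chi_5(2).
chi_5(2) = zeta_7^10 = exp(6*I*pi/7)

Justification: chi_5(2) = zeta_7^(5*2) = zeta_7^10. Since zeta_7^7 = 1, this equals zeta_7^3 = exp(2*pi*i*3/7) = exp(6*I*pi/7).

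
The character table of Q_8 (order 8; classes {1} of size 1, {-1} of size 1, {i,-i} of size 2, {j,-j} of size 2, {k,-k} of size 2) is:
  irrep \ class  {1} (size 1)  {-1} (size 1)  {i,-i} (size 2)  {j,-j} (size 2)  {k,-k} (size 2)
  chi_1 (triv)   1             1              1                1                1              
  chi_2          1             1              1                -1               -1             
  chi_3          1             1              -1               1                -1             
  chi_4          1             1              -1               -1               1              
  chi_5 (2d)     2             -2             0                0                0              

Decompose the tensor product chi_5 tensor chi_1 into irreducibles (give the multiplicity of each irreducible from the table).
chi_5 tensor chi_1 = chi_5 (all other irreducibles have multiplicity 0).

Argument: The character of a tensor product is the pointwise product (chi_5 * chi_1)(C) = chi_5(C) * chi_1(C):
  {1}: (2)*(1), {-1}: (-2)*(1), {i,-i}: (0)*(1), {j,-j}: (0)*(1), {k,-k}: (0)*(1)
so (chi_5 * chi_1) takes values
  {1} -> 2, {-1} -> -2, {i,-i} -> 0, {j,-j} -> 0, {k,-k} -> 0.
Now take the inner product of this character with each irreducible chi from the table, <chi_5*chi_1, chi> = (1/8) sum_C |C| (chi_5*chi_1)(C) conj(chi(C)):
  <chi_5*chi_1, chi_1> = (1/8)[1*(2)*conj(1) + 1*(-2)*conj(1) + 2*(0)*conj(1) + 2*(0)*conj(1) + 2*(0)*conj(1)]
      = (1/8)[(2) + (-2) + (0) + (0) + (0)] = 0/8 = 0
  <chi_5*chi_1, chi_2> = (1/8)[1*(2)*conj(1) + 1*(-2)*conj(1) + 2*(0)*conj(1) + 2*(0)*conj(-1) + 2*(0)*conj(-1)]
      = (1/8)[(2) + (-2) + (0) + (0) + (0)] = 0/8 = 0
  <chi_5*chi_1, chi_3> = (1/8)[1*(2)*conj(1) + 1*(-2)*conj(1) + 2*(0)*conj(-1) + 2*(0)*conj(1) + 2*(0)*conj(-1)]
      = (1/8)[(2) + (-2) + (0) + (0) + (0)] = 0/8 = 0
  <chi_5*chi_1, chi_4> = (1/8)[1*(2)*conj(1) + 1*(-2)*conj(1) + 2*(0)*conj(-1) + 2*(0)*conj(-1) + 2*(0)*conj(1)]
      = (1/8)[(2) + (-2) + (0) + (0) + (0)] = 0/8 = 0
  <chi_5*chi_1, chi_5> = (1/8)[1*(2)*conj(2) + 1*(-2)*conj(-2) + 2*(0)*conj(0) + 2*(0)*conj(0) + 2*(0)*conj(0)]
      = (1/8)[(4) + (4) + (0) + (0) + (0)] = 8/8 = 1
Hence the multiplicities are chi_5: 1. Dimension check: dim(chi_5)*dim(chi_1) = 2*1 = 2 and sum (mult * dim) = 1*2 = 2.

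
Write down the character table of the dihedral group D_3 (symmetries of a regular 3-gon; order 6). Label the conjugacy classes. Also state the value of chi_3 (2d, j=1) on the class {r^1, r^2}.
Conjugacy classes: {e} of size 1, {r^1, r^2} of size 2, {s, sr, ..., sr^2} of size 3.
Character table:
  irrep \ class              {e} (size 1)  {r^1, r^2} (size 2)  {s, sr, ..., sr^2} (size 3)
  chi_1 (triv)               1             1                    1                          
  chi_2 (sign: r->1, s->-1)  1             1                    -1                         
  chi_3 (2d, j=1)            2             -1                   0                          

Spot check: chi_3 (2d, j=1) on {r^1, r^2} = -1.

Justification: D_3 has order 2*3 = 6 with 3 conjugacy classes, hence 3 irreducibles. Sum of squared dims 1 + 1 + 4 = 6 = |G|. Linear characters come from the abelianisation; the 2-dimensional irreps have character r^k -> 2*cos(2*pi*j*k/3), reflections -> 0.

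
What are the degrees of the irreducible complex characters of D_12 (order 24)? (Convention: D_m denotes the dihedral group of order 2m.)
Dimensions: 1, 1, 1, 1, 2, 2, 2, 2, 2

Proof sketch: There are 9 irreducibles (= number of conjugacy classes). Their dimensions d_i satisfy sum d_i^2 = |G| = 24: 1 + 1 + 1 + 1 + 4 + 4 + 4 + 4 + 4 = 24.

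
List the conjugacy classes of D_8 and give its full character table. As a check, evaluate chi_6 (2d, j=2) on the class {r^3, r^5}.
Conjugacy classes: {e} of size 1, {r^4} of size 1, {r^1, r^7} of size 2, {r^2, r^6} of size 2, {r^3, r^5} of size 2, {s, sr^2, ...} of size 4, {sr, sr^3, ...} of size 4.
Character table:
  irrep \ class              {e} (size 1)  {r^4} (size 1)  {r^1, r^7} (size 2)  {r^2, r^6} (size 2)  {r^3, r^5} (size 2)  {s, sr^2, ...} (size 4)  {sr, sr^3, ...} (size 4)
  chi_1 (triv)               1             1               1                    1                    1                    1                        1                       
  chi_2 (sign: r->1, s->-1)  1             1               1                    1                    1                    -1                       -1                      
  chi_3 (r->-1, s->1)        1             1               -1                   1                    -1                   1                        -1                      
  chi_4 (r->-1, s->-1)       1             1               -1                   1                    -1                   -1                       1                       
  chi_5 (2d, j=1)            2             -2              sqrt(2)              0                    -sqrt(2)             0                        0                       
  chi_6 (2d, j=2)            2             2               0                    -2                   0                    0                        0                       
  chi_7 (2d, j=3)            2             -2              -sqrt(2)             0                    sqrt(2)              0                        0                       

Spot check: chi_6 (2d, j=2) on {r^3, r^5} = 0.

Details: D_8 has order 2*8 = 16 with 7 conjugacy classes, hence 7 irreducibles. Sum of squared dims 1 + 1 + 1 + 1 + 4 + 4 + 4 = 16 = |G|. Linear characters come from the abelianisation; the 2-dimensional irreps have character r^k -> 2*cos(2*pi*j*k/8), reflections -> 0.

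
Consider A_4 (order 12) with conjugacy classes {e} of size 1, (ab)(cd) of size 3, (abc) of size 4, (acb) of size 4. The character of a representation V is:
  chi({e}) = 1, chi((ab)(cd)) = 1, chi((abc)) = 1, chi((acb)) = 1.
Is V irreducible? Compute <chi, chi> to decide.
Irreducible: <chi, chi> = 1.

Why: <chi, chi> = (1/|G|) sum_C |C| * |chi(C)|^2 = (1/12)[1*|1|^2 + 3*|1|^2 + 4*|1|^2 + 4*|1|^2]
  = (1/12)[(1) + (3) + (4) + (4)] = 12/12 = 1.
(Exp terms are combined using exp(i*s)*conj(exp(i*t)) = exp(i*(s-t)), and sums of them are collapsed using the identity that for every m > 1 the m distinct m-th roots of unity sum to 0, e.g. 1 + exp(2*I*pi/3) + exp(-2*I*pi/3) = 0.)
A character is irreducible iff <chi, chi> = 1, so this representation is irreducible.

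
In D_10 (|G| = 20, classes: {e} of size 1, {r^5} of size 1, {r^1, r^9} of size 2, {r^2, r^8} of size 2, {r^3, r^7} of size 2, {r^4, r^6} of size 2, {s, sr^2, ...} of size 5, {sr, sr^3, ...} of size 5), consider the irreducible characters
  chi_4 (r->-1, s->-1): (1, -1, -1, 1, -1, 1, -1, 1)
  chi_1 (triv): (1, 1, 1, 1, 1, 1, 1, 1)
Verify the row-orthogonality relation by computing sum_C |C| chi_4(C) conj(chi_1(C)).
Sum = 0; so <chi_4, chi_1> = 0 (distinct irreducibles are orthogonal).

Working: Compute term by term over conjugacy classes (|C| * chi_4(C) * conj(chi_1(C))):
  1*(1)*conj(1) + 1*(-1)*conj(1) + 2*(-1)*conj(1) + 2*(1)*conj(1) + 2*(-1)*conj(1) + 2*(1)*conj(1) + 5*(-1)*conj(1) + 5*(1)*conj(1)
  = (1) + (-1) + (-2) + (2) + (-2) + (2) + (-5) + (5)
  = 0.
Dividing by |G| = 20 gives 0/20 = 0, matching the row-orthogonality relation <chi_4, chi_1> = [chi_4 = chi_1].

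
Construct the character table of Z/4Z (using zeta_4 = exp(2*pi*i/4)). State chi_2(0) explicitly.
Character table of Z/4Z (irreps indexed chi_0,...,chi_3 with chi_k(m) = zeta_4^(k*m), zeta_4 = exp(2*pi*i/4)):
  irrep \ class  {0} (size 1)  {1} (size 1)  {2} (size 1)  {3} (size 1)
  chi_0          1             1             1             1           
  chi_1          1             I             -1            -I          
  chi_2          1             -1            1             -1          
  chi_3          1             -I            -1            I           

Spot check: chi_2(0) = zeta_4^(2*0) = zeta_4^0 = 1.

Details: Z/4Z is abelian, so all 4 irreducible complex representations are 1-dimensional. They are given by chi_k(m) = zeta_4^(k*m) for k = 0,...,3. Row orthogonality: sum_m chi_k(m) conj(chi_l(m)) = 4 * [k = l].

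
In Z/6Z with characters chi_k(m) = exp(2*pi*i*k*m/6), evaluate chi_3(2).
chi_3(2) = zeta_6^6 = 1

Explanation: chi_3(2) = zeta_6^(3*2) = zeta_6^6. Since zeta_6^6 = 1, this equals zeta_6^0 = exp(2*pi*i*0/6) = 1.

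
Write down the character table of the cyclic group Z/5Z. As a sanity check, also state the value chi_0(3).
Character table of Z/5Z (irreps indexed chi_0,...,chi_4 with chi_k(m) = zeta_5^(k*m), zeta_5 = exp(2*pi*i/5)):
  irrep \ class  {0} (size 1)  {1} (size 1)    {2} (size 1)    {3} (size 1)    {4} (size 1)  
  chi_0          1             1               1               1               1             
  chi_1          1             exp(2*I*pi/5)   exp(4*I*pi/5)   exp(-4*I*pi/5)  exp(-2*I*pi/5)
  chi_2          1             exp(4*I*pi/5)   exp(-2*I*pi/5)  exp(2*I*pi/5)   exp(-4*I*pi/5)
  chi_3          1             exp(-4*I*pi/5)  exp(2*I*pi/5)   exp(-2*I*pi/5)  exp(4*I*pi/5) 
  chi_4          1             exp(-2*I*pi/5)  exp(-4*I*pi/5)  exp(4*I*pi/5)   exp(2*I*pi/5) 

Spot check: chi_0(3) = zeta_5^(0*3) = zeta_5^0 = 1.

Working: Z/5Z is abelian, so all 5 irreducible complex representations are 1-dimensional. They are given by chi_k(m) = zeta_5^(k*m) for k = 0,...,4. Row orthogonality: sum_m chi_k(m) conj(chi_l(m)) = 5 * [k = l].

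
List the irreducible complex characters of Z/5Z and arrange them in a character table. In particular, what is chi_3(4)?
Character table of Z/5Z (irreps indexed chi_0,...,chi_4 with chi_k(m) = zeta_5^(k*m), zeta_5 = exp(2*pi*i/5)):
  irrep \ class  {0} (size 1)  {1} (size 1)    {2} (size 1)    {3} (size 1)    {4} (size 1)  
  chi_0          1             1               1               1               1             
  chi_1          1             exp(2*I*pi/5)   exp(4*I*pi/5)   exp(-4*I*pi/5)  exp(-2*I*pi/5)
  chi_2          1             exp(4*I*pi/5)   exp(-2*I*pi/5)  exp(2*I*pi/5)   exp(-4*I*pi/5)
  chi_3          1             exp(-4*I*pi/5)  exp(2*I*pi/5)   exp(-2*I*pi/5)  exp(4*I*pi/5) 
  chi_4          1             exp(-2*I*pi/5)  exp(-4*I*pi/5)  exp(4*I*pi/5)   exp(2*I*pi/5) 

Spot check: chi_3(4) = zeta_5^(3*4) = zeta_5^12 = exp(4*I*pi/5).

Argument: Z/5Z is abelian, so all 5 irreducible complex representations are 1-dimensional. They are given by chi_k(m) = zeta_5^(k*m) for k = 0,...,4. Row orthogonality: sum_m chi_k(m) conj(chi_l(m)) = 5 * [k = l].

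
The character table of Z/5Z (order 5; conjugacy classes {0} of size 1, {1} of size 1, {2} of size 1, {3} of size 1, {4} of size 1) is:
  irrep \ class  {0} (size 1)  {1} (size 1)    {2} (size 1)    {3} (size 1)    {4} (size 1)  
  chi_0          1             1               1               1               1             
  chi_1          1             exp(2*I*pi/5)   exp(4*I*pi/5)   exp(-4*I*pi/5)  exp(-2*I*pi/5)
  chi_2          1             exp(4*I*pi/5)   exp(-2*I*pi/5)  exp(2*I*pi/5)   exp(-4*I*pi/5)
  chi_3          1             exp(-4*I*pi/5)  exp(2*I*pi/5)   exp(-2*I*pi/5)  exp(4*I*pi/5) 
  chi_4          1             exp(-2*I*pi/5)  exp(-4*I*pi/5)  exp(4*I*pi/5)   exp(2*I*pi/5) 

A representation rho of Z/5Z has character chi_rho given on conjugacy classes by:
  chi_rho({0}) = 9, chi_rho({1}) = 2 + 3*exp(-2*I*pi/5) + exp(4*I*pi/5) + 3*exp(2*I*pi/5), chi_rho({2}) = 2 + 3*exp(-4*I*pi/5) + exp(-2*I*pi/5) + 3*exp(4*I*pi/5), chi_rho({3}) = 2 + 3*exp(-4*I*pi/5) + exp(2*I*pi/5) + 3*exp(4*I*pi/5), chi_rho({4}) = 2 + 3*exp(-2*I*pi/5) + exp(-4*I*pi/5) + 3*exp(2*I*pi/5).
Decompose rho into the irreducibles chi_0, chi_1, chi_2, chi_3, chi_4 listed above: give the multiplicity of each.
Multiplicities: chi_0: 2, chi_1: 3, chi_2: 1, chi_3: 0, chi_4: 3.

Working: Use <chi_rho, chi> = (1/|G|) sum_C |C| * chi_rho(C) * conj(chi(C)) with |G| = 5 for each irreducible chi in the table:
  <chi_rho, chi_0> = (1/5)[1*(9)*conj(1) + 1*(2 + 3*exp(-2*I*pi/5) + exp(4*I*pi/5) + 3*exp(2*I*pi/5))*conj(1) + 1*(2 + 3*exp(-4*I*pi/5) + exp(-2*I*pi/5) + 3*exp(4*I*pi/5))*conj(1) + 1*(2 + 3*exp(-4*I*pi/5) + exp(2*I*pi/5) + 3*exp(4*I*pi/5))*conj(1) + 1*(2 + 3*exp(-2*I*pi/5) + exp(-4*I*pi/5) + 3*exp(2*I*pi/5))*conj(1)]
      = (1/5)[(9) + (2 + 3*exp(-2*I*pi/5) + exp(4*I*pi/5) + 3*exp(2*I*pi/5)) + (2 + 3*exp(-4*I*pi/5) + exp(-2*I*pi/5) + 3*exp(4*I*pi/5)) + (2 + 3*exp(-4*I*pi/5) + exp(2*I*pi/5) + 3*exp(4*I*pi/5)) + (2 + 3*exp(-2*I*pi/5) + exp(-4*I*pi/5) + 3*exp(2*I*pi/5))] = 10/5 = 2
  <chi_rho, chi_1> = (1/5)[1*(9)*conj(1) + 1*(2 + 3*exp(-2*I*pi/5) + exp(4*I*pi/5) + 3*exp(2*I*pi/5))*conj(exp(2*I*pi/5)) + 1*(2 + 3*exp(-4*I*pi/5) + exp(-2*I*pi/5) + 3*exp(4*I*pi/5))*conj(exp(4*I*pi/5)) + 1*(2 + 3*exp(-4*I*pi/5) + exp(2*I*pi/5) + 3*exp(4*I*pi/5))*conj(exp(-4*I*pi/5)) + 1*(2 + 3*exp(-2*I*pi/5) + exp(-4*I*pi/5) + 3*exp(2*I*pi/5))*conj(exp(-2*I*pi/5))]
      = (1/5)[(9) + (3 + 2*exp(-2*I*pi/5) + 3*exp(-4*I*pi/5) + exp(2*I*pi/5)) + (3 + 2*exp(-4*I*pi/5) + exp(4*I*pi/5) + 3*exp(2*I*pi/5)) + (3 + 3*exp(-2*I*pi/5) + exp(-4*I*pi/5) + 2*exp(4*I*pi/5)) + (3 + exp(-2*I*pi/5) + 3*exp(4*I*pi/5) + 2*exp(2*I*pi/5))] = 15/5 = 3
  <chi_rho, chi_2> = (1/5)[1*(9)*conj(1) + 1*(2 + 3*exp(-2*I*pi/5) + exp(4*I*pi/5) + 3*exp(2*I*pi/5))*conj(exp(4*I*pi/5)) + 1*(2 + 3*exp(-4*I*pi/5) + exp(-2*I*pi/5) + 3*exp(4*I*pi/5))*conj(exp(-2*I*pi/5)) + 1*(2 + 3*exp(-4*I*pi/5) + exp(2*I*pi/5) + 3*exp(4*I*pi/5))*conj(exp(2*I*pi/5)) + 1*(2 + 3*exp(-2*I*pi/5) + exp(-4*I*pi/5) + 3*exp(2*I*pi/5))*conj(exp(-4*I*pi/5))]
      = (1/5)[(9) + (1 + 3*exp(-2*I*pi/5) + 2*exp(-4*I*pi/5) + 3*exp(4*I*pi/5)) + (1 + 3*exp(-2*I*pi/5) + 3*exp(-4*I*pi/5) + 2*exp(2*I*pi/5)) + (1 + 2*exp(-2*I*pi/5) + 3*exp(4*I*pi/5) + 3*exp(2*I*pi/5)) + (1 + 3*exp(-4*I*pi/5) + 2*exp(4*I*pi/5) + 3*exp(2*I*pi/5))] = 5/5 = 1
  <chi_rho, chi_3> = (1/5)[1*(9)*conj(1) + 1*(2 + 3*exp(-2*I*pi/5) + exp(4*I*pi/5) + 3*exp(2*I*pi/5))*conj(exp(-4*I*pi/5)) + 1*(2 + 3*exp(-4*I*pi/5) + exp(-2*I*pi/5) + 3*exp(4*I*pi/5))*conj(exp(2*I*pi/5)) + 1*(2 + 3*exp(-4*I*pi/5) + exp(2*I*pi/5) + 3*exp(4*I*pi/5))*conj(exp(-2*I*pi/5)) + 1*(2 + 3*exp(-2*I*pi/5) + exp(-4*I*pi/5) + 3*exp(2*I*pi/5))*conj(exp(4*I*pi/5))]
      = (1/5)[(9) + (3*exp(-4*I*pi/5) + exp(-2*I*pi/5) + 2*exp(4*I*pi/5) + 3*exp(2*I*pi/5)) + (2*exp(-2*I*pi/5) + exp(-4*I*pi/5) + 3*exp(4*I*pi/5) + 3*exp(2*I*pi/5)) + (3*exp(-2*I*pi/5) + 3*exp(-4*I*pi/5) + exp(4*I*pi/5) + 2*exp(2*I*pi/5)) + (3*exp(-2*I*pi/5) + 2*exp(-4*I*pi/5) + exp(2*I*pi/5) + 3*exp(4*I*pi/5))] = 0/5 = 0
  <chi_rho, chi_4> = (1/5)[1*(9)*conj(1) + 1*(2 + 3*exp(-2*I*pi/5) + exp(4*I*pi/5) + 3*exp(2*I*pi/5))*conj(exp(-2*I*pi/5)) + 1*(2 + 3*exp(-4*I*pi/5) + exp(-2*I*pi/5) + 3*exp(4*I*pi/5))*conj(exp(-4*I*pi/5)) + 1*(2 + 3*exp(-4*I*pi/5) + exp(2*I*pi/5) + 3*exp(4*I*pi/5))*conj(exp(4*I*pi/5)) + 1*(2 + 3*exp(-2*I*pi/5) + exp(-4*I*pi/5) + 3*exp(2*I*pi/5))*conj(exp(2*I*pi/5))]
      = (1/5)[(9) + (3 + exp(-4*I*pi/5) + 3*exp(4*I*pi/5) + 2*exp(2*I*pi/5)) + (3 + 3*exp(-2*I*pi/5) + exp(2*I*pi/5) + 2*exp(4*I*pi/5)) + (3 + 2*exp(-4*I*pi/5) + exp(-2*I*pi/5) + 3*exp(2*I*pi/5)) + (3 + 2*exp(-2*I*pi/5) + 3*exp(-4*I*pi/5) + exp(4*I*pi/5))] = 15/5 = 3
(Exp terms are combined using exp(i*s)*conj(exp(i*t)) = exp(i*(s-t)), and sums of them are collapsed using the identity that for every m > 1 the m distinct m-th roots of unity sum to 0, e.g. 1 + exp(2*I*pi/3) + exp(-2*I*pi/3) = 0.)
Dimension check: dim(rho) = sum (mult * dim) = 2*1 + 3*1 + 1*1 + 0*1 + 3*1 = 9 = chi_rho(e) = 9.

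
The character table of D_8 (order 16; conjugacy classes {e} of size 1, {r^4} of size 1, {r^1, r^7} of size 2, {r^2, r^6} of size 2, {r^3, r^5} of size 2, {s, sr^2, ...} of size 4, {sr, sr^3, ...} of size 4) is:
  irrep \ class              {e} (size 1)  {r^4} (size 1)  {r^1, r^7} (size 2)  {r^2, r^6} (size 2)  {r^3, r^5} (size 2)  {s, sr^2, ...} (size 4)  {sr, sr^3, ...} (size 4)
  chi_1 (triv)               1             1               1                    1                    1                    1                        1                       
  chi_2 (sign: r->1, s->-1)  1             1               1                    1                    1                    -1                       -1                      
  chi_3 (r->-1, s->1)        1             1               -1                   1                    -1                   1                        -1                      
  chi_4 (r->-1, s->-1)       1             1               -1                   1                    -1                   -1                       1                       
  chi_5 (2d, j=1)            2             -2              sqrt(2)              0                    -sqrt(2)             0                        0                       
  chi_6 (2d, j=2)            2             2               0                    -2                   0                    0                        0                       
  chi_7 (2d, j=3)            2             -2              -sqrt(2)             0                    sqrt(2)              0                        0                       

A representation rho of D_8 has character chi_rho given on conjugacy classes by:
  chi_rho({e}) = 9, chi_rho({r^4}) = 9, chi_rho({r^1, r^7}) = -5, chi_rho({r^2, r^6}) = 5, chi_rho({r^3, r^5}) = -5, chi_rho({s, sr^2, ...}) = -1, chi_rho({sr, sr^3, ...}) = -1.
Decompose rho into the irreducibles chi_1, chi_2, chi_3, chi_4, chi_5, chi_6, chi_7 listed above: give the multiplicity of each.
Multiplicities: chi_1: 0, chi_2: 1, chi_3: 3, chi_4: 3, chi_5: 0, chi_6: 1, chi_7: 0.

Justification: Use <chi_rho, chi> = (1/|G|) sum_C |C| * chi_rho(C) * conj(chi(C)) with |G| = 16 for each irreducible chi in the table:
  <chi_rho, chi_1> = (1/16)[1*(9)*conj(1) + 1*(9)*conj(1) + 2*(-5)*conj(1) + 2*(5)*conj(1) + 2*(-5)*conj(1) + 4*(-1)*conj(1) + 4*(-1)*conj(1)]
      = (1/16)[(9) + (9) + (-10) + (10) + (-10) + (-4) + (-4)] = 0/16 = 0
  <chi_rho, chi_2> = (1/16)[1*(9)*conj(1) + 1*(9)*conj(1) + 2*(-5)*conj(1) + 2*(5)*conj(1) + 2*(-5)*conj(1) + 4*(-1)*conj(-1) + 4*(-1)*conj(-1)]
      = (1/16)[(9) + (9) + (-10) + (10) + (-10) + (4) + (4)] = 16/16 = 1
  <chi_rho, chi_3> = (1/16)[1*(9)*conj(1) + 1*(9)*conj(1) + 2*(-5)*conj(-1) + 2*(5)*conj(1) + 2*(-5)*conj(-1) + 4*(-1)*conj(1) + 4*(-1)*conj(-1)]
      = (1/16)[(9) + (9) + (10) + (10) + (10) + (-4) + (4)] = 48/16 = 3
  <chi_rho, chi_4> = (1/16)[1*(9)*conj(1) + 1*(9)*conj(1) + 2*(-5)*conj(-1) + 2*(5)*conj(1) + 2*(-5)*conj(-1) + 4*(-1)*conj(-1) + 4*(-1)*conj(1)]
      = (1/16)[(9) + (9) + (10) + (10) + (10) + (4) + (-4)] = 48/16 = 3
  <chi_rho, chi_5> = (1/16)[1*(9)*conj(2) + 1*(9)*conj(-2) + 2*(-5)*conj(sqrt(2)) + 2*(5)*conj(0) + 2*(-5)*conj(-sqrt(2)) + 4*(-1)*conj(0) + 4*(-1)*conj(0)]
      = (1/16)[(18) + (-18) + (-10*sqrt(2)) + (0) + (10*sqrt(2)) + (0) + (0)] = 0/16 = 0
  <chi_rho, chi_6> = (1/16)[1*(9)*conj(2) + 1*(9)*conj(2) + 2*(-5)*conj(0) + 2*(5)*conj(-2) + 2*(-5)*conj(0) + 4*(-1)*conj(0) + 4*(-1)*conj(0)]
      = (1/16)[(18) + (18) + (0) + (-20) + (0) + (0) + (0)] = 16/16 = 1
  <chi_rho, chi_7> = (1/16)[1*(9)*conj(2) + 1*(9)*conj(-2) + 2*(-5)*conj(-sqrt(2)) + 2*(5)*conj(0) + 2*(-5)*conj(sqrt(2)) + 4*(-1)*conj(0) + 4*(-1)*conj(0)]
      = (1/16)[(18) + (-18) + (10*sqrt(2)) + (0) + (-10*sqrt(2)) + (0) + (0)] = 0/16 = 0
Dimension check: dim(rho) = sum (mult * dim) = 0*1 + 1*1 + 3*1 + 3*1 + 0*2 + 1*2 + 0*2 = 9 = chi_rho(e) = 9.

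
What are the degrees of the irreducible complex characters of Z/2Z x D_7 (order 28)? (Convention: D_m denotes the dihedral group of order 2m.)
Dimensions: 1, 1, 1, 1, 2, 2, 2, 2, 2, 2

Details: There are 10 irreducibles (= number of conjugacy classes). Their dimensions d_i satisfy sum d_i^2 = |G| = 28: 1 + 1 + 1 + 1 + 4 + 4 + 4 + 4 + 4 + 4 = 28. (For the product with Z/2Z: each of the 2 1-dim characters of Z/2Z tensors with each irrep of D_7, giving 2 copies of each D_7-dimension.)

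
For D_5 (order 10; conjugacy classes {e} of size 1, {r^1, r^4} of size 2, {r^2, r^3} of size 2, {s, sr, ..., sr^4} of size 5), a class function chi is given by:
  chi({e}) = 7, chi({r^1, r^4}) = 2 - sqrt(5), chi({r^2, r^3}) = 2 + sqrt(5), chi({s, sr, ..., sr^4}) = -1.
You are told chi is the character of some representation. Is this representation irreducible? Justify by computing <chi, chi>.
Not irreducible (reducible): <chi, chi> = 9 > 1.

Details: <chi, chi> = (1/|G|) sum_C |C| * |chi(C)|^2 = (1/10)[1*|7|^2 + 2*|2 - sqrt(5)|^2 + 2*|2 + sqrt(5)|^2 + 5*|-1|^2]
  = (1/10)[(49) + (18 - 8*sqrt(5)) + (8*sqrt(5) + 18) + (5)] = 90/10 = 9.
A character is irreducible iff <chi, chi> = 1, so this representation is reducible.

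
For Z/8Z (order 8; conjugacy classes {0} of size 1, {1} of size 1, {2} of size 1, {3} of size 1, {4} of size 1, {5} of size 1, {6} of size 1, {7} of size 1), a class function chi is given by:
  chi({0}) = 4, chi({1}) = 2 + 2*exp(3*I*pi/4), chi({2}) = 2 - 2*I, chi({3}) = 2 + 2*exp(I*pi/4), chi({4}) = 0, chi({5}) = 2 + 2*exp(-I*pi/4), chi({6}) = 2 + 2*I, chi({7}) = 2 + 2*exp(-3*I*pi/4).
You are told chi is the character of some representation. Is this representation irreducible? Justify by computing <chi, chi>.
Not irreducible (reducible): <chi, chi> = 8 > 1.

Details: <chi, chi> = (1/|G|) sum_C |C| * |chi(C)|^2 = (1/8)[1*|4|^2 + 1*|2 + 2*exp(3*I*pi/4)|^2 + 1*|2 - 2*I|^2 + 1*|2 + 2*exp(I*pi/4)|^2 + 1*|0|^2 + 1*|2 + 2*exp(-I*pi/4)|^2 + 1*|2 + 2*I|^2 + 1*|2 + 2*exp(-3*I*pi/4)|^2]
  = (1/8)[(16) + (8 + 4*exp(-3*I*pi/4) + 4*exp(3*I*pi/4)) + (8) + (8 + 4*exp(-I*pi/4) + 4*exp(I*pi/4)) + (0) + (8 + 4*exp(-I*pi/4) + 4*exp(I*pi/4)) + (8) + (8 + 4*exp(-3*I*pi/4) + 4*exp(3*I*pi/4))] = 64/8 = 8.
(Exp terms are combined using exp(i*s)*conj(exp(i*t)) = exp(i*(s-t)), and sums of them are collapsed using the identity that for every m > 1 the m distinct m-th roots of unity sum to 0, e.g. 1 + exp(2*I*pi/3) + exp(-2*I*pi/3) = 0.)
A character is irreducible iff <chi, chi> = 1, so this representation is reducible.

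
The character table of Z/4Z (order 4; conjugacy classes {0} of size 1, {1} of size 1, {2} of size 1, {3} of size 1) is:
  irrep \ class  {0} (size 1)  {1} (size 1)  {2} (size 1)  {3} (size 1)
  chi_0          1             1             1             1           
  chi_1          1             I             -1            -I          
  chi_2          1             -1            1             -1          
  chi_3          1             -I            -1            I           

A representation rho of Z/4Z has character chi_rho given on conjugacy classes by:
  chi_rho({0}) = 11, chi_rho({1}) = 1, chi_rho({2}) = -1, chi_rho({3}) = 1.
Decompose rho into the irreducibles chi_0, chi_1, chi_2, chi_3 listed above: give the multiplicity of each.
Multiplicities: chi_0: 3, chi_1: 3, chi_2: 2, chi_3: 3.

Derivation: Use <chi_rho, chi> = (1/|G|) sum_C |C| * chi_rho(C) * conj(chi(C)) with |G| = 4 for each irreducible chi in the table:
  <chi_rho, chi_0> = (1/4)[1*(11)*conj(1) + 1*(1)*conj(1) + 1*(-1)*conj(1) + 1*(1)*conj(1)]
      = (1/4)[(11) + (1) + (-1) + (1)] = 12/4 = 3
  <chi_rho, chi_1> = (1/4)[1*(11)*conj(1) + 1*(1)*conj(I) + 1*(-1)*conj(-1) + 1*(1)*conj(-I)]
      = (1/4)[(11) + (-I) + (1) + (I)] = 12/4 = 3
  <chi_rho, chi_2> = (1/4)[1*(11)*conj(1) + 1*(1)*conj(-1) + 1*(-1)*conj(1) + 1*(1)*conj(-1)]
      = (1/4)[(11) + (-1) + (-1) + (-1)] = 8/4 = 2
  <chi_rho, chi_3> = (1/4)[1*(11)*conj(1) + 1*(1)*conj(-I) + 1*(-1)*conj(-1) + 1*(1)*conj(I)]
      = (1/4)[(11) + (I) + (1) + (-I)] = 12/4 = 3
(Exp terms are combined using exp(i*s)*conj(exp(i*t)) = exp(i*(s-t)), and sums of them are collapsed using the identity that for every m > 1 the m distinct m-th roots of unity sum to 0, e.g. 1 + exp(2*I*pi/3) + exp(-2*I*pi/3) = 0.)
Dimension check: dim(rho) = sum (mult * dim) = 3*1 + 3*1 + 2*1 + 3*1 = 11 = chi_rho(e) = 11.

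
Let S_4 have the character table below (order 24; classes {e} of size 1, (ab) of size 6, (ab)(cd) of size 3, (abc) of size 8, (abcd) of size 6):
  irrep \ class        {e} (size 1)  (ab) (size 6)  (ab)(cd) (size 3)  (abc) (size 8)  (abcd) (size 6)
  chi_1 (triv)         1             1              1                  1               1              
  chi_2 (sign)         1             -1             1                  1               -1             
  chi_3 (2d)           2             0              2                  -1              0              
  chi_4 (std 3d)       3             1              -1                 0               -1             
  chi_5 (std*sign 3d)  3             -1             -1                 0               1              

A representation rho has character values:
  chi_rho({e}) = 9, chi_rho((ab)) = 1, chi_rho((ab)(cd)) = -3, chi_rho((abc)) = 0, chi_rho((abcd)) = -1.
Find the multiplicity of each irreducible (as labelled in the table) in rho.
Multiplicities: chi_1: 0, chi_2: 0, chi_3: 0, chi_4: 2, chi_5: 1.

Argument: Use <chi_rho, chi> = (1/|G|) sum_C |C| * chi_rho(C) * conj(chi(C)) with |G| = 24 for each irreducible chi in the table:
  <chi_rho, chi_1> = (1/24)[1*(9)*conj(1) + 6*(1)*conj(1) + 3*(-3)*conj(1) + 8*(0)*conj(1) + 6*(-1)*conj(1)]
      = (1/24)[(9) + (6) + (-9) + (0) + (-6)] = 0/24 = 0
  <chi_rho, chi_2> = (1/24)[1*(9)*conj(1) + 6*(1)*conj(-1) + 3*(-3)*conj(1) + 8*(0)*conj(1) + 6*(-1)*conj(-1)]
      = (1/24)[(9) + (-6) + (-9) + (0) + (6)] = 0/24 = 0
  <chi_rho, chi_3> = (1/24)[1*(9)*conj(2) + 6*(1)*conj(0) + 3*(-3)*conj(2) + 8*(0)*conj(-1) + 6*(-1)*conj(0)]
      = (1/24)[(18) + (0) + (-18) + (0) + (0)] = 0/24 = 0
  <chi_rho, chi_4> = (1/24)[1*(9)*conj(3) + 6*(1)*conj(1) + 3*(-3)*conj(-1) + 8*(0)*conj(0) + 6*(-1)*conj(-1)]
      = (1/24)[(27) + (6) + (9) + (0) + (6)] = 48/24 = 2
  <chi_rho, chi_5> = (1/24)[1*(9)*conj(3) + 6*(1)*conj(-1) + 3*(-3)*conj(-1) + 8*(0)*conj(0) + 6*(-1)*conj(1)]
      = (1/24)[(27) + (-6) + (9) + (0) + (-6)] = 24/24 = 1
Dimension check: dim(rho) = sum (mult * dim) = 0*1 + 0*1 + 0*2 + 2*3 + 1*3 = 9 = chi_rho(e) = 9.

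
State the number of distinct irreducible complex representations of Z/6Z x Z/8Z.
48

Details: The number of irreducible complex representations of a finite group equals its number of conjugacy classes. Z/6Z x Z/8Z is abelian of order 48, so every element is its own conjugacy class: 48 classes, so Z/6Z x Z/8Z (order 48) has exactly 48 irreducible complex representations.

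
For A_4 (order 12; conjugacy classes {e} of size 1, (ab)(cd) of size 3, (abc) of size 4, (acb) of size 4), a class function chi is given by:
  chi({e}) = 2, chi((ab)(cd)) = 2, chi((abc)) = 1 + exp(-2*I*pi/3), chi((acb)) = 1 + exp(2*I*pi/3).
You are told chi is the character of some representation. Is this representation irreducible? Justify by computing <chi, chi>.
Not irreducible (reducible): <chi, chi> = 2 > 1.

Justification: <chi, chi> = (1/|G|) sum_C |C| * |chi(C)|^2 = (1/12)[1*|2|^2 + 3*|2|^2 + 4*|1 + exp(-2*I*pi/3)|^2 + 4*|1 + exp(2*I*pi/3)|^2]
  = (1/12)[(4) + (12) + (4) + (4)] = 24/12 = 2.
(Exp terms are combined using exp(i*s)*conj(exp(i*t)) = exp(i*(s-t)), and sums of them are collapsed using the identity that for every m > 1 the m distinct m-th roots of unity sum to 0, e.g. 1 + exp(2*I*pi/3) + exp(-2*I*pi/3) = 0.)
A character is irreducible iff <chi, chi> = 1, so this representation is reducible.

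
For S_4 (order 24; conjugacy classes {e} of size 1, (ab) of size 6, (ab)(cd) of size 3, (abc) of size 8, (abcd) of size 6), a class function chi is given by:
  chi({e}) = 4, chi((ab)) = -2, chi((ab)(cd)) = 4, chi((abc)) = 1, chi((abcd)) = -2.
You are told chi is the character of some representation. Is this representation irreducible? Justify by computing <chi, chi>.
Not irreducible (reducible): <chi, chi> = 5 > 1.

Justification: <chi, chi> = (1/|G|) sum_C |C| * |chi(C)|^2 = (1/24)[1*|4|^2 + 6*|-2|^2 + 3*|4|^2 + 8*|1|^2 + 6*|-2|^2]
  = (1/24)[(16) + (24) + (48) + (8) + (24)] = 120/24 = 5.
A character is irreducible iff <chi, chi> = 1, so this representation is reducible.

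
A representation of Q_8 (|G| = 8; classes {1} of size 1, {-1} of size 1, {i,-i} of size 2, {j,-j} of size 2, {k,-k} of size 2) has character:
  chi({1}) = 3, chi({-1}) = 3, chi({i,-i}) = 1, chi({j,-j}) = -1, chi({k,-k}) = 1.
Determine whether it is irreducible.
Not irreducible (reducible): <chi, chi> = 3 > 1.

<chi, chi> = (1/|G|) sum_C |C| * |chi(C)|^2 = (1/8)[1*|3|^2 + 1*|3|^2 + 2*|1|^2 + 2*|-1|^2 + 2*|1|^2]
  = (1/8)[(9) + (9) + (2) + (2) + (2)] = 24/8 = 3.
A character is irreducible iff <chi, chi> = 1, so this representation is reducible.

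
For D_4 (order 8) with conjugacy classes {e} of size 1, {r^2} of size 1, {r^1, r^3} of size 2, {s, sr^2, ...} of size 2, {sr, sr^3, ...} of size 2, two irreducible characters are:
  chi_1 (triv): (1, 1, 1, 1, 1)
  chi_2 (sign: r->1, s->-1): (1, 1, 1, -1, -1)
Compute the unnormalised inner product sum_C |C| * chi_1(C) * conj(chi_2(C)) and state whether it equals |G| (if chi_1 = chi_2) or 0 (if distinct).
Sum = 0; so <chi_1, chi_2> = 0 (distinct irreducibles are orthogonal).

Details: Compute term by term over conjugacy classes (|C| * chi_1(C) * conj(chi_2(C))):
  1*(1)*conj(1) + 1*(1)*conj(1) + 2*(1)*conj(1) + 2*(1)*conj(-1) + 2*(1)*conj(-1)
  = (1) + (1) + (2) + (-2) + (-2)
  = 0.
Dividing by |G| = 8 gives 0/8 = 0, matching the row-orthogonality relation <chi_1, chi_2> = [chi_1 = chi_2].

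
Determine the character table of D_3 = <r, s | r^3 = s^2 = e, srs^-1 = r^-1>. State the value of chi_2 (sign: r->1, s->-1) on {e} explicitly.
Conjugacy classes: {e} of size 1, {r^1, r^2} of size 2, {s, sr, ..., sr^2} of size 3.
Character table:
  irrep \ class              {e} (size 1)  {r^1, r^2} (size 2)  {s, sr, ..., sr^2} (size 3)
  chi_1 (triv)               1             1                    1                          
  chi_2 (sign: r->1, s->-1)  1             1                    -1                         
  chi_3 (2d, j=1)            2             -1                   0                          

Spot check: chi_2 (sign: r->1, s->-1) on {e} = 1.

Reasoning: D_3 has order 2*3 = 6 with 3 conjugacy classes, hence 3 irreducibles. Sum of squared dims 1 + 1 + 4 = 6 = |G|. Linear characters come from the abelianisation; the 2-dimensional irreps have character r^k -> 2*cos(2*pi*j*k/3), reflections -> 0.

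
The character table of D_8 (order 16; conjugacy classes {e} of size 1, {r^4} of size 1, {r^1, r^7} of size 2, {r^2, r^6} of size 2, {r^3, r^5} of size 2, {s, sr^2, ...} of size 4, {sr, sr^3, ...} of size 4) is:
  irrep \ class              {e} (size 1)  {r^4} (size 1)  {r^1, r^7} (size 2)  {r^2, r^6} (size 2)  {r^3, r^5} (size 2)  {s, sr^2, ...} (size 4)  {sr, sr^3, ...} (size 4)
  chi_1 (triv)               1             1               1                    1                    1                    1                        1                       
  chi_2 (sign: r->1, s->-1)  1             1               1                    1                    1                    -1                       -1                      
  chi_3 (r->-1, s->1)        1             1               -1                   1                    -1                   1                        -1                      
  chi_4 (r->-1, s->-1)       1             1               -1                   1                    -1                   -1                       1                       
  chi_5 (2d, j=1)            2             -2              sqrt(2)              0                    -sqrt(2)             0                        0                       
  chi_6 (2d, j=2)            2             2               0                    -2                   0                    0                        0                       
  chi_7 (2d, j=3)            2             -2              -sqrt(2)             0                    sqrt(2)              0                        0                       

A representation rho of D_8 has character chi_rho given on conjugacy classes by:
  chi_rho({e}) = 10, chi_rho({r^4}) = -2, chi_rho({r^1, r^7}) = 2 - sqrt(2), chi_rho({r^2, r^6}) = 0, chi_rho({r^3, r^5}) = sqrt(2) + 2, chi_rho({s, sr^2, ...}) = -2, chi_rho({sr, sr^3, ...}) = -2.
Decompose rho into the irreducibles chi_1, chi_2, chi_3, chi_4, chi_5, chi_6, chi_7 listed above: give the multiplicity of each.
Multiplicities: chi_1: 0, chi_2: 2, chi_3: 0, chi_4: 0, chi_5: 1, chi_6: 1, chi_7: 2.

Derivation: Use <chi_rho, chi> = (1/|G|) sum_C |C| * chi_rho(C) * conj(chi(C)) with |G| = 16 for each irreducible chi in the table:
  <chi_rho, chi_1> = (1/16)[1*(10)*conj(1) + 1*(-2)*conj(1) + 2*(2 - sqrt(2))*conj(1) + 2*(0)*conj(1) + 2*(sqrt(2) + 2)*conj(1) + 4*(-2)*conj(1) + 4*(-2)*conj(1)]
      = (1/16)[(10) + (-2) + (4 - 2*sqrt(2)) + (0) + (2*sqrt(2) + 4) + (-8) + (-8)] = 0/16 = 0
  <chi_rho, chi_2> = (1/16)[1*(10)*conj(1) + 1*(-2)*conj(1) + 2*(2 - sqrt(2))*conj(1) + 2*(0)*conj(1) + 2*(sqrt(2) + 2)*conj(1) + 4*(-2)*conj(-1) + 4*(-2)*conj(-1)]
      = (1/16)[(10) + (-2) + (4 - 2*sqrt(2)) + (0) + (2*sqrt(2) + 4) + (8) + (8)] = 32/16 = 2
  <chi_rho, chi_3> = (1/16)[1*(10)*conj(1) + 1*(-2)*conj(1) + 2*(2 - sqrt(2))*conj(-1) + 2*(0)*conj(1) + 2*(sqrt(2) + 2)*conj(-1) + 4*(-2)*conj(1) + 4*(-2)*conj(-1)]
      = (1/16)[(10) + (-2) + (-4 + 2*sqrt(2)) + (0) + (-4 - 2*sqrt(2)) + (-8) + (8)] = 0/16 = 0
  <chi_rho, chi_4> = (1/16)[1*(10)*conj(1) + 1*(-2)*conj(1) + 2*(2 - sqrt(2))*conj(-1) + 2*(0)*conj(1) + 2*(sqrt(2) + 2)*conj(-1) + 4*(-2)*conj(-1) + 4*(-2)*conj(1)]
      = (1/16)[(10) + (-2) + (-4 + 2*sqrt(2)) + (0) + (-4 - 2*sqrt(2)) + (8) + (-8)] = 0/16 = 0
  <chi_rho, chi_5> = (1/16)[1*(10)*conj(2) + 1*(-2)*conj(-2) + 2*(2 - sqrt(2))*conj(sqrt(2)) + 2*(0)*conj(0) + 2*(sqrt(2) + 2)*conj(-sqrt(2)) + 4*(-2)*conj(0) + 4*(-2)*conj(0)]
      = (1/16)[(20) + (4) + (-4 + 4*sqrt(2)) + (0) + (-4*sqrt(2) - 4) + (0) + (0)] = 16/16 = 1
  <chi_rho, chi_6> = (1/16)[1*(10)*conj(2) + 1*(-2)*conj(2) + 2*(2 - sqrt(2))*conj(0) + 2*(0)*conj(-2) + 2*(sqrt(2) + 2)*conj(0) + 4*(-2)*conj(0) + 4*(-2)*conj(0)]
      = (1/16)[(20) + (-4) + (0) + (0) + (0) + (0) + (0)] = 16/16 = 1
  <chi_rho, chi_7> = (1/16)[1*(10)*conj(2) + 1*(-2)*conj(-2) + 2*(2 - sqrt(2))*conj(-sqrt(2)) + 2*(0)*conj(0) + 2*(sqrt(2) + 2)*conj(sqrt(2)) + 4*(-2)*conj(0) + 4*(-2)*conj(0)]
      = (1/16)[(20) + (4) + (4 - 4*sqrt(2)) + (0) + (4 + 4*sqrt(2)) + (0) + (0)] = 32/16 = 2
Dimension check: dim(rho) = sum (mult * dim) = 0*1 + 2*1 + 0*1 + 0*1 + 1*2 + 1*2 + 2*2 = 10 = chi_rho(e) = 10.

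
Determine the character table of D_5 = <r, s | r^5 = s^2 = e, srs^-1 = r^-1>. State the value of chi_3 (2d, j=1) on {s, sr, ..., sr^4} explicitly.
Conjugacy classes: {e} of size 1, {r^1, r^4} of size 2, {r^2, r^3} of size 2, {s, sr, ..., sr^4} of size 5.
Character table:
  irrep \ class              {e} (size 1)  {r^1, r^4} (size 2)  {r^2, r^3} (size 2)  {s, sr, ..., sr^4} (size 5)
  chi_1 (triv)               1             1                    1                    1                          
  chi_2 (sign: r->1, s->-1)  1             1                    1                    -1                         
  chi_3 (2d, j=1)            2             -1/2 + sqrt(5)/2     -sqrt(5)/2 - 1/2     0                          
  chi_4 (2d, j=2)            2             -sqrt(5)/2 - 1/2     -1/2 + sqrt(5)/2     0                          

Spot check: chi_3 (2d, j=1) on {s, sr, ..., sr^4} = 0.

Working: D_5 has order 2*5 = 10 with 4 conjugacy classes, hence 4 irreducibles. Sum of squared dims 1 + 1 + 4 + 4 = 10 = |G|. Linear characters come from the abelianisation; the 2-dimensional irreps have character r^k -> 2*cos(2*pi*j*k/5), reflections -> 0.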